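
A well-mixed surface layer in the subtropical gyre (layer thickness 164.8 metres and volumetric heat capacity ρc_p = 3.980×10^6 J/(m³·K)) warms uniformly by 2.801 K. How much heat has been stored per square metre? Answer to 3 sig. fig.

Areal heat capacity C = ρc_p × D = 3.980×10^6 × 164.8 = 6.56×10^8 J/(m²·K).
ΔQ = C ΔT = 6.56×10^8 × 2.801 = 1.84×10^9 J/m².

1.84×10^9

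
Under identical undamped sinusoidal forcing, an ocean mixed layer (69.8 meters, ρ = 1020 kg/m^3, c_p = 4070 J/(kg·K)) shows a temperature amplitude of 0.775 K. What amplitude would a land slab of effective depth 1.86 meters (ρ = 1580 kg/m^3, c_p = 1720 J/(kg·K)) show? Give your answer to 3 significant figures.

44.4 K

C_ocean = 2.90×10^8 J/(m²·K); C_land = 5.05×10^6 J/(m²·K).
A ∝ 1/C ⇒ A_land = A_ocean × C_ocean/C_land = 0.775 × 57.3 = 44.4 K.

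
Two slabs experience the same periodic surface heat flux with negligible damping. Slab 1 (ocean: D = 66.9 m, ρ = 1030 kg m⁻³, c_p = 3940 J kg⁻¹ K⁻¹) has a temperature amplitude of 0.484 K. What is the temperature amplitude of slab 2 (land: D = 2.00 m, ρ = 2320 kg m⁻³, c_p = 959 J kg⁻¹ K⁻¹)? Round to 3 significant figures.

C_ocean = 2.71×10^8 J/(m²·K); C_land = 4.45×10^6 J/(m²·K).
A ∝ 1/C ⇒ A_land = A_ocean × C_ocean/C_land = 0.484 × 61.0 = 29.5 K.

29.5 K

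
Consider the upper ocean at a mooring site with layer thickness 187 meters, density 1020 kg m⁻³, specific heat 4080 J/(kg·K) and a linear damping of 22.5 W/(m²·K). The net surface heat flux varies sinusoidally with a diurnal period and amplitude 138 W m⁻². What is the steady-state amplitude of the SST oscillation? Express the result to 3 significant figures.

Areal heat capacity C = ρ c_p D = 1020 × 4080 × 187 = 7.78×10^8 J/(m²·K).
Angular frequency ω = 2π / T = 2π / 86400 s = 7.27×10^-5 s⁻¹.
√((Cω)² + λ²) = √((56600)² + 22.5²) = 56600 W/(m²·K).
Amplitude A = F₀ / √((Cω)²+λ²) = 138 / 56600 = 0.00244 K.

0.00244 K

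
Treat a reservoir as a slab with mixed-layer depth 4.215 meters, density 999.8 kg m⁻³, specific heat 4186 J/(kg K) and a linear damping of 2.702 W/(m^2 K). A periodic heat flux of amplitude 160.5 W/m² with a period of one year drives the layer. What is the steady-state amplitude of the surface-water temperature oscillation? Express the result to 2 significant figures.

Areal heat capacity C = ρ c_p D = 999.8 × 4186 × 4.215 = 1.76×10^7 J/(m²·K).
Angular frequency ω = 2π / T = 2π / 3.15×10^7 s = 1.99×10^-7 s⁻¹.
√((Cω)² + λ²) = √((3.51)² + 2.702²) = 4.43 W/(m²·K).
Amplitude A = F₀ / √((Cω)²+λ²) = 160.5 / 4.43 = 36.2 K.

36 K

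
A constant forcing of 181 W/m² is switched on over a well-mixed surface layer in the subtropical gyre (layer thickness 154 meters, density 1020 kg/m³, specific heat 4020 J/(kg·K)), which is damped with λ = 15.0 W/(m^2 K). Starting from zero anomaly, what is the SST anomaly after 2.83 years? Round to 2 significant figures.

Areal heat capacity C = ρ c_p D = 1020 × 4020 × 154 = 6.31×10^8 J/(m^2 K).
τ = C / λ = 6.31×10^8 / 15.0 = 4.21×10^7 s.
Equilibrium anomaly ΔT_eq = F / λ = 181 / 15.0 = 12.1 K.
t = 2.83 years = 8.93×10^7 s, so t/τ = 2.12.
ΔT(t) = ΔT_eq (1 − e^(−t/τ)) = 12.1 × (1 − e^−2.12) = 10.6 K.

11 K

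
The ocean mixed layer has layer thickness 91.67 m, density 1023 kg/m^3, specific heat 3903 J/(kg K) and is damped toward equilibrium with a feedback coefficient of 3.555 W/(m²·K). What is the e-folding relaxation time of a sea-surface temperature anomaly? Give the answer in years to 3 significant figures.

Areal heat capacity C = ρ c_p D = 1023 × 3903 × 91.67 = 3.66×10^8 J/(m²·K).
Relaxation time τ = C / λ = 3.66×10^8 / 3.555 = 1.03×10^8 s.
In years: 1.03×10^8 s / (3.156×10^7 s/year) = 3.26 years.

3.26 years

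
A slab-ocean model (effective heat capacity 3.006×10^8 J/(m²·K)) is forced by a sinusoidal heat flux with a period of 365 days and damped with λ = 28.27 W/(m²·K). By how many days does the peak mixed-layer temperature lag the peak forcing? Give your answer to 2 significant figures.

Areal heat capacity C = 3.006×10^8 J/(m²·K) (given).
ω = 2π / 3.15×10^7 s = 1.99×10^-7 s⁻¹.
Phase lag φ = arctan(Cω/λ) = arctan(59.9/28.27) = 1.13 rad.
Time lag = φ / ω = 1.13 / 1.99×10^-7 = 5.67×10^6 s = 65.6 days.

66 days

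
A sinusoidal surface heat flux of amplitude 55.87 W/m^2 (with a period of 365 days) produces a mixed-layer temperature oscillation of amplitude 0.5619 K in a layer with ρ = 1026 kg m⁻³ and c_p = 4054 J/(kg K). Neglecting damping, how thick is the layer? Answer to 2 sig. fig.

120 m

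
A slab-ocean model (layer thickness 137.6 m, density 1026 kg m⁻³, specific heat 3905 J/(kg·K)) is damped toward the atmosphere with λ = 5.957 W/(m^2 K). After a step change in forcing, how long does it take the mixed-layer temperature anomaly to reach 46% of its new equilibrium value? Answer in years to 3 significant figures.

Areal heat capacity C = ρ c_p D = 1026 × 3905 × 137.6 = 5.51×10^8 J/(m²·K).
τ = C / λ = 5.51×10^8 / 5.957 = 9.25×10^7 s.
Fraction reached: 1 − e^(−t/τ) = 0.46 ⇒ t = −τ ln(1 − 0.46) = τ × 0.616.
t = 5.70×10^7 s = 1.81 years.

1.81 years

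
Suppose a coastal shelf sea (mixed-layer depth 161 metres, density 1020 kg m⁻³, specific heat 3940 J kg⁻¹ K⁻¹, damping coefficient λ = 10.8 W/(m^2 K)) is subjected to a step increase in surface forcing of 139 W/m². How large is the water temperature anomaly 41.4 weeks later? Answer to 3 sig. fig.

4.40 K

Areal heat capacity C = ρ c_p D = 1020 × 3940 × 161 = 6.47×10^8 J/(m^2 K).
τ = C / λ = 6.47×10^8 / 10.8 = 5.99×10^7 s.
Equilibrium anomaly ΔT_eq = F / λ = 139 / 10.8 = 12.9 K.
t = 41.4 weeks = 2.50×10^7 s, so t/τ = 0.418.
ΔT(t) = ΔT_eq (1 − e^(−t/τ)) = 12.9 × (1 − e^−0.418) = 4.40 K.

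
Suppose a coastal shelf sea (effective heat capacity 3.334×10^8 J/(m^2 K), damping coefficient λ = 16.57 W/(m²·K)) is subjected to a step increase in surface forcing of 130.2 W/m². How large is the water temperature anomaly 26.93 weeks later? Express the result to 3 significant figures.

4.36 K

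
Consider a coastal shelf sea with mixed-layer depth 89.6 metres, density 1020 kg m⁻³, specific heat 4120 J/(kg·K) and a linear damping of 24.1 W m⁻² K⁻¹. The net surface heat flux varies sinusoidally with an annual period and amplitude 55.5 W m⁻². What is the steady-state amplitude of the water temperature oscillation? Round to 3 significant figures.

0.704 K

Areal heat capacity C = ρ c_p D = 1020 × 4120 × 89.6 = 3.77×10^8 J/(m²·K).
Angular frequency ω = 2π / T = 2π / 3.15×10^7 s = 1.99×10^-7 s⁻¹.
√((Cω)² + λ²) = √((75.0)² + 24.1²) = 78.8 W/(m²·K).
Amplitude A = F₀ / √((Cω)²+λ²) = 55.5 / 78.8 = 0.704 K.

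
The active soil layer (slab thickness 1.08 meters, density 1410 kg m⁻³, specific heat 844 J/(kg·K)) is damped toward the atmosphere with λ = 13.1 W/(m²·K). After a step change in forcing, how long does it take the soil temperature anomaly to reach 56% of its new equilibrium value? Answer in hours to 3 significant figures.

22.4 hours

Areal heat capacity C = ρ c_p D = 1410 × 844 × 1.08 = 1.29×10^6 J m⁻² K⁻¹.
τ = C / λ = 1.29×10^6 / 13.1 = 98100 s.
Fraction reached: 1 − e^(−t/τ) = 0.56 ⇒ t = −τ ln(1 − 0.56) = τ × 0.821.
t = 80500 s = 22.4 hours.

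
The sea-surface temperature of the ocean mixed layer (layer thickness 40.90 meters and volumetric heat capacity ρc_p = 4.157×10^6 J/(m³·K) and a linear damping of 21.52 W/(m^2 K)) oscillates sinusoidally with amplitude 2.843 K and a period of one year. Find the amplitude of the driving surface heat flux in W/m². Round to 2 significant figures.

110

Areal heat capacity C = ρc_p × D = 4.157×10^6 × 40.90 = 1.70×10^8 J/(m^2 K).
ω = 2π / 3.15×10^7 s = 1.99×10^-7 s⁻¹.
√((Cω)² + λ²) = √((33.9)² + 21.52²) = 40.1 W/(m²·K).
F₀ = A × √((Cω)²+λ²) = 2.843 × 40.1 = 114 W/m².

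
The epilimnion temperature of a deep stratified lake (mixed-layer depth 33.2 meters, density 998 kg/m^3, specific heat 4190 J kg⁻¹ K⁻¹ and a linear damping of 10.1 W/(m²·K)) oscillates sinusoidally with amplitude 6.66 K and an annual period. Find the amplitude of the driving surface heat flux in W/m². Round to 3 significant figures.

196

Areal heat capacity C = ρ c_p D = 998 × 4190 × 33.2 = 1.39×10^8 J/(m^2 K).
ω = 2π / 3.15×10^7 s = 1.99×10^-7 s⁻¹.
√((Cω)² + λ²) = √((27.7)² + 10.1²) = 29.4 W/(m²·K).
F₀ = A × √((Cω)²+λ²) = 6.66 × 29.4 = 196 W/m².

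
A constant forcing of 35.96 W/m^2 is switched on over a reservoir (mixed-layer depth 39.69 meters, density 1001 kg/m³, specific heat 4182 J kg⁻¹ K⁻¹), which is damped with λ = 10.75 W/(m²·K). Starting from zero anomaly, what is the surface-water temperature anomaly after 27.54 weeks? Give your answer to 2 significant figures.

2.2 K

Areal heat capacity C = ρ c_p D = 1001 × 4182 × 39.69 = 1.66×10^8 J/(m²·K).
τ = C / λ = 1.66×10^8 / 10.75 = 1.55×10^7 s.
Equilibrium anomaly ΔT_eq = F / λ = 35.96 / 10.75 = 3.35 K.
t = 27.54 weeks = 1.67×10^7 s, so t/τ = 1.08.
ΔT(t) = ΔT_eq (1 − e^(−t/τ)) = 3.35 × (1 − e^−1.08) = 2.21 K.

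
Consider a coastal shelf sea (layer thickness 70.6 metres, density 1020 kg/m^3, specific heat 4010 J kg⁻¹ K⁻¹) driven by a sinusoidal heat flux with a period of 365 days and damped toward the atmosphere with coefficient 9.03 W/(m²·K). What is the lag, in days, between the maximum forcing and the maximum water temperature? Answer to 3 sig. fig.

Areal heat capacity C = ρ c_p D = 1020 × 4010 × 70.6 = 2.89×10^8 J m⁻² K⁻¹.
ω = 2π / 3.15×10^7 s = 1.99×10^-7 s⁻¹.
Phase lag φ = arctan(Cω/λ) = arctan(57.5/9.03) = 1.42 rad.
Time lag = φ / ω = 1.42 / 1.99×10^-7 = 7.10×10^6 s = 82.2 days.

82.2 days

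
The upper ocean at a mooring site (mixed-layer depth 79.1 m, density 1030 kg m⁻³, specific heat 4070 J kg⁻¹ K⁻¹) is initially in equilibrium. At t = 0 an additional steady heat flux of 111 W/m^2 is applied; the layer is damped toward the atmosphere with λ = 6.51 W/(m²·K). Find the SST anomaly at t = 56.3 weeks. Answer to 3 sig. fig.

Areal heat capacity C = ρ c_p D = 1030 × 4070 × 79.1 = 3.32×10^8 J/(m^2 K).
τ = C / λ = 3.32×10^8 / 6.51 = 5.09×10^7 s.
Equilibrium anomaly ΔT_eq = F / λ = 111 / 6.51 = 17.1 K.
t = 56.3 weeks = 3.41×10^7 s, so t/τ = 0.668.
ΔT(t) = ΔT_eq (1 − e^(−t/τ)) = 17.1 × (1 − e^−0.668) = 8.31 K.

8.31 K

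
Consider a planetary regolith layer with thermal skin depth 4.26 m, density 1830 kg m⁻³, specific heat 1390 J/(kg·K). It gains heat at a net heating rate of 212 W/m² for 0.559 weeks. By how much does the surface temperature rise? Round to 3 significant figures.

6.61 K

Areal heat capacity C = ρ c_p D = 1830 × 1390 × 4.26 = 1.08×10^7 J/(m^2 K).
Net heat input Q = F Δt = 212 × (0.559 weeks × 6.048×10^5 s/week) = 7.17×10^7 J/m².
ΔT = Q / C = 7.17×10^7 / 1.08×10^7 = 6.61 K.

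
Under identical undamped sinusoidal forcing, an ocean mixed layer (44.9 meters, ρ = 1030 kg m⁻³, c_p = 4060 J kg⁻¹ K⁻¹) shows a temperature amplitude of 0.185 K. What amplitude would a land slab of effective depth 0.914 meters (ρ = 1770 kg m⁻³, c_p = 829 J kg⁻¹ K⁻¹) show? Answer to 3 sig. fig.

C_ocean = 1.88×10^8 J/(m²·K); C_land = 1.34×10^6 J/(m²·K).
A ∝ 1/C ⇒ A_land = A_ocean × C_ocean/C_land = 0.185 × 140 = 25.9 K.

25.9 K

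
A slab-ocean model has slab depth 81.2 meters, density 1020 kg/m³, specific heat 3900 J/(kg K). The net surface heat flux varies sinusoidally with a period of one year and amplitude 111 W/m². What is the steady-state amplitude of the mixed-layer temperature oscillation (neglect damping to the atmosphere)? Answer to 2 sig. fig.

1.7 K

Areal heat capacity C = ρ c_p D = 1020 × 3900 × 81.2 = 3.23×10^8 J/(m²·K).
Angular frequency ω = 2π / T = 2π / 3.15×10^7 s = 1.99×10^-7 s⁻¹.
Cω = 3.23×10^8 × 1.99×10^-7 = 64.4 W/(m²·K).
Amplitude A = F₀ / (Cω) = 111 / 64.4 = 1.72 K.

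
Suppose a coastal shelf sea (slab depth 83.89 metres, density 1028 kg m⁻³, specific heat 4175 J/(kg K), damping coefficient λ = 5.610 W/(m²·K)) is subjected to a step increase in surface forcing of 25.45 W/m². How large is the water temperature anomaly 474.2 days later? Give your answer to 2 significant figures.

Areal heat capacity C = ρ c_p D = 1028 × 4175 × 83.89 = 3.60×10^8 J/(m^2 K).
τ = C / λ = 3.60×10^8 / 5.610 = 6.42×10^7 s.
Equilibrium anomaly ΔT_eq = F / λ = 25.45 / 5.610 = 4.54 K.
t = 474.2 days = 4.10×10^7 s, so t/τ = 0.638.
ΔT(t) = ΔT_eq (1 − e^(−t/τ)) = 4.54 × (1 − e^−0.638) = 2.14 K.

2.1 K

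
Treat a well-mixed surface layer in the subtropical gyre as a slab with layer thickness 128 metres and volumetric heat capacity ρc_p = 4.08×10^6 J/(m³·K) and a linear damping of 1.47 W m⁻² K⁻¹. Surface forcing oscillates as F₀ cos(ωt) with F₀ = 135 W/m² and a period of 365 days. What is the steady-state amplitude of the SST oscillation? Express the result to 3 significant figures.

1.30 K

Areal heat capacity C = ρc_p × D = 4.08×10^6 × 128 = 5.22×10^8 J/(m^2 K).
Angular frequency ω = 2π / T = 2π / 3.15×10^7 s = 1.99×10^-7 s⁻¹.
√((Cω)² + λ²) = √((104)² + 1.47²) = 104 W/(m²·K).
Amplitude A = F₀ / √((Cω)²+λ²) = 135 / 104 = 1.30 K.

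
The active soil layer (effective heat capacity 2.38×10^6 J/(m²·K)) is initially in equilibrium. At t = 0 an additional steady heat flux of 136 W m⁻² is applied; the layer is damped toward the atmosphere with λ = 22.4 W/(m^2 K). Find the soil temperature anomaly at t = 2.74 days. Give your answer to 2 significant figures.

5.4 K

Areal heat capacity C = 2.38×10^6 J/(m²·K) (given).
τ = C / λ = 2.38×10^6 / 22.4 = 1.06×10^5 s.
Equilibrium anomaly ΔT_eq = F / λ = 136 / 22.4 = 6.07 K.
t = 2.74 days = 2.37×10^5 s, so t/τ = 2.23.
ΔT(t) = ΔT_eq (1 − e^(−t/τ)) = 6.07 × (1 − e^−2.23) = 5.42 K.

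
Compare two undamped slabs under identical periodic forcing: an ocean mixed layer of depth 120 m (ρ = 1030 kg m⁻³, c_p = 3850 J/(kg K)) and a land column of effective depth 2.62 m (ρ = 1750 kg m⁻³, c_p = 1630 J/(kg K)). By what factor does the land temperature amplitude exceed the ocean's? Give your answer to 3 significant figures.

C_ocean = 1030 × 3850 × 120 = 4.76×10^8 J/(m²·K).
C_land = 1750 × 1630 × 2.62 = 7.47×10^6 J/(m²·K).
Undamped amplitude ∝ 1/C, so A_land/A_ocean = C_ocean/C_land = 63.7.

63.7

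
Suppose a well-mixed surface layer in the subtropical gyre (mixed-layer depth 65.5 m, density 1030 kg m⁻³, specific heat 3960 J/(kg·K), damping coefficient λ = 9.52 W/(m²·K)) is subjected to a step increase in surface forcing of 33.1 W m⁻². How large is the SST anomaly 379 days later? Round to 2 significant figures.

Areal heat capacity C = ρ c_p D = 1030 × 3960 × 65.5 = 2.67×10^8 J/(m^2 K).
τ = C / λ = 2.67×10^8 / 9.52 = 2.81×10^7 s.
Equilibrium anomaly ΔT_eq = F / λ = 33.1 / 9.52 = 3.48 K.
t = 379 days = 3.27×10^7 s, so t/τ = 1.17.
ΔT(t) = ΔT_eq (1 − e^(−t/τ)) = 3.48 × (1 − e^−1.17) = 2.39 K.

2.4 K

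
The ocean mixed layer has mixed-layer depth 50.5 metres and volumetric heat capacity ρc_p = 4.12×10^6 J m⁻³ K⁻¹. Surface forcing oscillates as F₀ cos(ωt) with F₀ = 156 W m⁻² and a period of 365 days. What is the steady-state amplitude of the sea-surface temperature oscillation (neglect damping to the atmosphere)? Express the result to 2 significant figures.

3.8 K

Areal heat capacity C = ρc_p × D = 4.12×10^6 × 50.5 = 2.08×10^8 J/(m²·K).
Angular frequency ω = 2π / T = 2π / 3.15×10^7 s = 1.99×10^-7 s⁻¹.
Cω = 2.08×10^8 × 1.99×10^-7 = 41.5 W/(m²·K).
Amplitude A = F₀ / (Cω) = 156 / 41.5 = 3.76 K.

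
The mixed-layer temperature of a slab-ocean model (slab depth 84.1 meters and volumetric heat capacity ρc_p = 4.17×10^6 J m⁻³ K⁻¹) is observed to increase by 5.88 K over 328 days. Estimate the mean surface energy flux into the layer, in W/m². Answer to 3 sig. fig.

72.8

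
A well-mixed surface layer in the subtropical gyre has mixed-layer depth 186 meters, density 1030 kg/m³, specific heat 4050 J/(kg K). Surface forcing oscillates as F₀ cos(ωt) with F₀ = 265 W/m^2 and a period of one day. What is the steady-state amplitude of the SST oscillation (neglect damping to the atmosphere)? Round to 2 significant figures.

0.0047 K

Areal heat capacity C = ρ c_p D = 1030 × 4050 × 186 = 7.76×10^8 J/(m^2 K).
Angular frequency ω = 2π / T = 2π / 86400 s = 7.27×10^-5 s⁻¹.
Cω = 7.76×10^8 × 7.27×10^-5 = 56400 W/(m²·K).
Amplitude A = F₀ / (Cω) = 265 / 56400 = 0.00470 K.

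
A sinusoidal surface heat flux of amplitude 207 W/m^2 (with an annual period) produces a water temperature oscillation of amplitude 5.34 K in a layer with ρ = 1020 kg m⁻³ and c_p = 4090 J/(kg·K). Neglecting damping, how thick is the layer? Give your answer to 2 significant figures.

ω = 2π / 3.15×10^7 s = 1.99×10^-7 s⁻¹.
Required C = F₀ / (A ω) = 207 / (5.34 × 1.99×10^-7) = 1.95×10^8 J/(m²·K).
D = C / (ρ c_p) = 1.95×10^8 / (1020 × 4090) = 46.6 m.

47 m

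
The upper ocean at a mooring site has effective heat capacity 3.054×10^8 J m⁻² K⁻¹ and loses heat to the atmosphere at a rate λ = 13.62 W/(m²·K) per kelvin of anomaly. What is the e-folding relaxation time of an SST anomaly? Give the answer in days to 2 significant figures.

Areal heat capacity C = 3.054×10^8 J m⁻² K⁻¹ (given).
Relaxation time τ = C / λ = 3.05×10^8 / 13.62 = 2.24×10^7 s.
In days: 2.24×10^7 s / (86400 s/day) = 260 days.

260 days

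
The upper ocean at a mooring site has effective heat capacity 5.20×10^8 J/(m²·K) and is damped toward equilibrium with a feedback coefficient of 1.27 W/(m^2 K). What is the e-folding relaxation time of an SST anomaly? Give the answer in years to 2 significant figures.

13 years

Areal heat capacity C = 5.20×10^8 J/(m²·K) (given).
Relaxation time τ = C / λ = 5.20×10^8 / 1.27 = 4.09×10^8 s.
In years: 4.09×10^8 s / (3.156×10^7 s/year) = 13.0 years.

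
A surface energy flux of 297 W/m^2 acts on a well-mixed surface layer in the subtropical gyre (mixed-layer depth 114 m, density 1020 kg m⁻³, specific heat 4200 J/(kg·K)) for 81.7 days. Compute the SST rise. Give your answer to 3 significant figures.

Areal heat capacity C = ρ c_p D = 1020 × 4200 × 114 = 4.88×10^8 J/(m²·K).
Net heat input Q = F Δt = 297 × (81.7 days × 86400 s/day) = 2.10×10^9 J/m².
ΔT = Q / C = 2.10×10^9 / 4.88×10^8 = 4.29 K.

4.29 K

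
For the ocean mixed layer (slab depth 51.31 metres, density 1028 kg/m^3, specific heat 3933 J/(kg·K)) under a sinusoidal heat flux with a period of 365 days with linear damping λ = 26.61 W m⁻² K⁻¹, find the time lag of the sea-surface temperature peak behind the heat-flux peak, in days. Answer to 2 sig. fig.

58 days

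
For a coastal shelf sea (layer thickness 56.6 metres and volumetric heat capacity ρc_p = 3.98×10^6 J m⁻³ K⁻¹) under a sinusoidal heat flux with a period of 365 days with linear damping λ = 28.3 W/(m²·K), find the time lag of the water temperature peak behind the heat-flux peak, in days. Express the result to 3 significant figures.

58.6 days

Areal heat capacity C = ρc_p × D = 3.98×10^6 × 56.6 = 2.25×10^8 J m⁻² K⁻¹.
ω = 2π / 3.15×10^7 s = 1.99×10^-7 s⁻¹.
Phase lag φ = arctan(Cω/λ) = arctan(44.9/28.3) = 1.01 rad.
Time lag = φ / ω = 1.01 / 1.99×10^-7 = 5.06×10^6 s = 58.6 days.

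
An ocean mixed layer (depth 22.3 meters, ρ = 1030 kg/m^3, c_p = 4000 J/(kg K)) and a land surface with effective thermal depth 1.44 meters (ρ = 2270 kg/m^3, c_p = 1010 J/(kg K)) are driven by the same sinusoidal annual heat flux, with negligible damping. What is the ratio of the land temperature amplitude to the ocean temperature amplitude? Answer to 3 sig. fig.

C_ocean = 1030 × 4000 × 22.3 = 9.19×10^7 J/(m²·K).
C_land = 2270 × 1010 × 1.44 = 3.30×10^6 J/(m²·K).
Undamped amplitude ∝ 1/C, so A_land/A_ocean = C_ocean/C_land = 27.8.

27.8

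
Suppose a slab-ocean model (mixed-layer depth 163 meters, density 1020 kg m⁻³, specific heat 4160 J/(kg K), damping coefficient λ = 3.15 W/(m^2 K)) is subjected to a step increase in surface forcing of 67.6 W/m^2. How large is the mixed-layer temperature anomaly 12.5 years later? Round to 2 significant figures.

Areal heat capacity C = ρ c_p D = 1020 × 4160 × 163 = 6.92×10^8 J/(m²·K).
τ = C / λ = 6.92×10^8 / 3.15 = 2.20×10^8 s.
Equilibrium anomaly ΔT_eq = F / λ = 67.6 / 3.15 = 21.5 K.
t = 12.5 years = 3.94×10^8 s, so t/τ = 1.80.
ΔT(t) = ΔT_eq (1 − e^(−t/τ)) = 21.5 × (1 − e^−1.80) = 17.9 K.

18 K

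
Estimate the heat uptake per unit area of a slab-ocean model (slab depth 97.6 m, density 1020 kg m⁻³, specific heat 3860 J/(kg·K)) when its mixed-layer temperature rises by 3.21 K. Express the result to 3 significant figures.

1.23×10^9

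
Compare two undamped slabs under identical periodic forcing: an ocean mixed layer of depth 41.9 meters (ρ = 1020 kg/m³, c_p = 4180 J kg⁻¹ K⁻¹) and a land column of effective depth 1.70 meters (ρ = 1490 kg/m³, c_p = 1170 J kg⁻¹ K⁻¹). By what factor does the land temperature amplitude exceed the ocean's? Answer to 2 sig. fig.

C_ocean = 1020 × 4180 × 41.9 = 1.79×10^8 J/(m²·K).
C_land = 1490 × 1170 × 1.70 = 2.96×10^6 J/(m²·K).
Undamped amplitude ∝ 1/C, so A_land/A_ocean = C_ocean/C_land = 60.3.

60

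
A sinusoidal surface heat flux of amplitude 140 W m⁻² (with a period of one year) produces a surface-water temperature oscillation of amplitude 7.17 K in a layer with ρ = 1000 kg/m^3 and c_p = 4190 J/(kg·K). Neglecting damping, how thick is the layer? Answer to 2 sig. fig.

ω = 2π / 3.15×10^7 s = 1.99×10^-7 s⁻¹.
Required C = F₀ / (A ω) = 140 / (7.17 × 1.99×10^-7) = 9.80×10^7 J/(m²·K).
D = C / (ρ c_p) = 9.80×10^7 / (1000 × 4190) = 23.4 m.

23 m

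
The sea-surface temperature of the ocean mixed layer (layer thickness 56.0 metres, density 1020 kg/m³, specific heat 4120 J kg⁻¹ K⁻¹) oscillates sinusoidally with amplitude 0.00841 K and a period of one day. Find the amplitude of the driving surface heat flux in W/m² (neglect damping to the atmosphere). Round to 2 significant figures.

Areal heat capacity C = ρ c_p D = 1020 × 4120 × 56.0 = 2.35×10^8 J m⁻² K⁻¹.
ω = 2π / 86400 s = 7.27×10^-5 s⁻¹.
Cω = 2.35×10^8 × 7.27×10^-5 = 17100 W/(m²·K).
F₀ = A × Cω = 0.00841 × 17100 = 144 W/m².

140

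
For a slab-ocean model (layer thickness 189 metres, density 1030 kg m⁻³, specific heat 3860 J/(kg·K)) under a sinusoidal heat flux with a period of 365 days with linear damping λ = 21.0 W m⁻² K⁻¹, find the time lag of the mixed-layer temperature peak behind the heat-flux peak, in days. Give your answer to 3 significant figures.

Areal heat capacity C = ρ c_p D = 1030 × 3860 × 189 = 7.51×10^8 J/(m^2 K).
ω = 2π / 3.15×10^7 s = 1.99×10^-7 s⁻¹.
Phase lag φ = arctan(Cω/λ) = arctan(150/21.0) = 1.43 rad.
Time lag = φ / ω = 1.43 / 1.99×10^-7 = 7.18×10^6 s = 83.2 days.

83.2 days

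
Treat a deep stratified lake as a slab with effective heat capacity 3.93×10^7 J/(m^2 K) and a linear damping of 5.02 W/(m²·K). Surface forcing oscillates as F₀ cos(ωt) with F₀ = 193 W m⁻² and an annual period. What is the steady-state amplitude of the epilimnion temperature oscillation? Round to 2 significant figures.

Areal heat capacity C = 3.93×10^7 J/(m^2 K) (given).
Angular frequency ω = 2π / T = 2π / 3.15×10^7 s = 1.99×10^-7 s⁻¹.
√((Cω)² + λ²) = √((7.83)² + 5.02²) = 9.30 W/(m²·K).
Amplitude A = F₀ / √((Cω)²+λ²) = 193 / 9.30 = 20.8 K.

21 K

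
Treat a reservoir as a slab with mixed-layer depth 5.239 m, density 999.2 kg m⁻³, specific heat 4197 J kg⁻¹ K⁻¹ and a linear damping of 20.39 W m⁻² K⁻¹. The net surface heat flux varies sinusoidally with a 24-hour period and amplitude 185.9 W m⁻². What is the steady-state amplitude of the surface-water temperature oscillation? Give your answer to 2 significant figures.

Areal heat capacity C = ρ c_p D = 999.2 × 4197 × 5.239 = 2.20×10^7 J m⁻² K⁻¹.
Angular frequency ω = 2π / T = 2π / 86400 s = 7.27×10^-5 s⁻¹.
√((Cω)² + λ²) = √((1600)² + 20.39²) = 1600 W/(m²·K).
Amplitude A = F₀ / √((Cω)²+λ²) = 185.9 / 1600 = 0.116 K.

0.12 K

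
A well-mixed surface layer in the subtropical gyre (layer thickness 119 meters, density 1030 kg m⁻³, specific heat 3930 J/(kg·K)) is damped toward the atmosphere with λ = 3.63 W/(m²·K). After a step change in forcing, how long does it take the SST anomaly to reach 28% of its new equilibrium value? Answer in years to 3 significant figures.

1.38 years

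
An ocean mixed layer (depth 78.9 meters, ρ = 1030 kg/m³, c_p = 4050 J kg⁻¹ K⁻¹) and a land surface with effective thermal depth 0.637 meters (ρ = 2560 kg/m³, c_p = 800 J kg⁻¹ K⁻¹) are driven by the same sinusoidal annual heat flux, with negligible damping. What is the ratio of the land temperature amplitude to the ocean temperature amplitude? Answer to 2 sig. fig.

C_ocean = 1030 × 4050 × 78.9 = 3.29×10^8 J/(m²·K).
C_land = 2560 × 800 × 0.637 = 1.30×10^6 J/(m²·K).
Undamped amplitude ∝ 1/C, so A_land/A_ocean = C_ocean/C_land = 252.

250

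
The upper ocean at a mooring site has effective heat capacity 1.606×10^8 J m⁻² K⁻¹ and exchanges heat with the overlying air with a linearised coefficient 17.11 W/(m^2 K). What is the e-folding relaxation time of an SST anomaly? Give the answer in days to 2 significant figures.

110 days

Areal heat capacity C = 1.606×10^8 J m⁻² K⁻¹ (given).
Relaxation time τ = C / λ = 1.61×10^8 / 17.11 = 9.39×10^6 s.
In days: 9.39×10^6 s / (86400 s/day) = 109 days.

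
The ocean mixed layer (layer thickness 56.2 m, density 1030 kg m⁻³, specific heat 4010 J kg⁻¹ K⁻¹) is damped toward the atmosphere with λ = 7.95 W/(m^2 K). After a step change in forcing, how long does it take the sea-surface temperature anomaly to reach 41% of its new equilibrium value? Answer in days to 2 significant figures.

Areal heat capacity C = ρ c_p D = 1030 × 4010 × 56.2 = 2.32×10^8 J m⁻² K⁻¹.
τ = C / λ = 2.32×10^8 / 7.95 = 2.92×10^7 s.
Fraction reached: 1 − e^(−t/τ) = 0.41 ⇒ t = −τ ln(1 − 0.41) = τ × 0.528.
t = 1.54×10^7 s = 178 days.

180 days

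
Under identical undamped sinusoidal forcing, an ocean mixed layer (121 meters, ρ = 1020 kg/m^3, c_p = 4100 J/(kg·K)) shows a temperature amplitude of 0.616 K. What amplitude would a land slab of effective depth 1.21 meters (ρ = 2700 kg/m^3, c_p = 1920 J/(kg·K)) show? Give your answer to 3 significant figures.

C_ocean = 5.06×10^8 J/(m²·K); C_land = 6.27×10^6 J/(m²·K).
A ∝ 1/C ⇒ A_land = A_ocean × C_ocean/C_land = 0.616 × 80.7 = 49.7 K.

49.7 K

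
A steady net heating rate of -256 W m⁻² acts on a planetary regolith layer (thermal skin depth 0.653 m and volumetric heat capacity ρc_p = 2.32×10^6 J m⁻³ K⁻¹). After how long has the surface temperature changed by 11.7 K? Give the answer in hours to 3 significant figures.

19.2 hours

Areal heat capacity C = ρc_p × D = 2.32×10^6 × 0.653 = 1.51×10^6 J/(m^2 K).
Time required: Δt = C ΔT / F = 1.51×10^6 × -11.7 / -256 = 69200 s.
In hours: 69200 s / (3600 s/hour) = 19.2 hours.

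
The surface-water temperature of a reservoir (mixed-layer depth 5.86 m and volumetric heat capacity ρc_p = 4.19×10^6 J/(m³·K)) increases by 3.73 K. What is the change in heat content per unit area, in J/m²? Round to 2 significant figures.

9.2×10^7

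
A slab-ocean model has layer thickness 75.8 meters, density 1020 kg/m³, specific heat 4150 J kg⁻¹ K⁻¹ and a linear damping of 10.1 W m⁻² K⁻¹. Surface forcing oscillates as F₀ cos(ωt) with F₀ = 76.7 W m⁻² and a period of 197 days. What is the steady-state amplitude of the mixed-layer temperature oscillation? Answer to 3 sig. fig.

Areal heat capacity C = ρ c_p D = 1020 × 4150 × 75.8 = 3.21×10^8 J/(m²·K).
Angular frequency ω = 2π / T = 2π / 1.70×10^7 s = 3.69×10^-7 s⁻¹.
√((Cω)² + λ²) = √((118)² + 10.1²) = 119 W/(m²·K).
Amplitude A = F₀ / √((Cω)²+λ²) = 76.7 / 119 = 0.645 K.

0.645 K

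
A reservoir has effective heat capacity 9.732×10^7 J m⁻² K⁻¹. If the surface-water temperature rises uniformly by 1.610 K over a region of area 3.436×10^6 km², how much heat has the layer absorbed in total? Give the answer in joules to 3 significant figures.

Areal heat capacity C = 9.732×10^7 J m⁻² K⁻¹ (given).
Heat per unit area: q = C ΔT = 9.73×10^7 × 1.610 = 1.57×10^8 J/m².
Total heat: Q = q × A = 1.57×10^8 × (3.436×10^6 × 10⁶ m²) = 5.38×10^20 J.

5.38×10^20 J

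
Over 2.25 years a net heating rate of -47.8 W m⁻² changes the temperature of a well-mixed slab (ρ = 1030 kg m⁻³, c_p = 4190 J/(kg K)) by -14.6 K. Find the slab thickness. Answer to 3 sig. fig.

53.9 m

Heat input Q = F Δt = -47.8 × 7.10×10^7 s = -3.39×10^9 J/m².
Required areal heat capacity C = Q / ΔT = 2.32×10^8 J/(m²·K).
Depth D = C / (ρ c_p) = 2.32×10^8 / (1030 × 4190) = 53.9 m.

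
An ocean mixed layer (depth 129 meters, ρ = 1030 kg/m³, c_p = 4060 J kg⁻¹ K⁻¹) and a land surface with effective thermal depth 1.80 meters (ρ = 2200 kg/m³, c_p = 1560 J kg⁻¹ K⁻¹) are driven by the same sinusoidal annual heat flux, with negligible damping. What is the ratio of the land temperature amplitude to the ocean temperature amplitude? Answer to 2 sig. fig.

87

C_ocean = 1030 × 4060 × 129 = 5.39×10^8 J/(m²·K).
C_land = 2200 × 1560 × 1.80 = 6.18×10^6 J/(m²·K).
Undamped amplitude ∝ 1/C, so A_land/A_ocean = C_ocean/C_land = 87.3.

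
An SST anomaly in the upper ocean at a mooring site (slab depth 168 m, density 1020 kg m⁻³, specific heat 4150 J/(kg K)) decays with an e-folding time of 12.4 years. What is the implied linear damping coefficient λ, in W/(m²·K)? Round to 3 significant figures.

1.82

Areal heat capacity C = ρ c_p D = 1020 × 4150 × 168 = 7.11×10^8 J m⁻² K⁻¹.
τ = 12.4 years = 3.91×10^8 s.
λ = C / τ = 7.11×10^8 / 3.91×10^8 = 1.82 W/(m²·K).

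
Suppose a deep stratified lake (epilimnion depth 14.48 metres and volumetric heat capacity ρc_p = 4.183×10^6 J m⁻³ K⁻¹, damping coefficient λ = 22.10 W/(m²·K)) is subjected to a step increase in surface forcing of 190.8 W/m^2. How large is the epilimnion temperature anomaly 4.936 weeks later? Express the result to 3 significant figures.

Areal heat capacity C = ρc_p × D = 4.183×10^6 × 14.48 = 6.06×10^7 J m⁻² K⁻¹.
τ = C / λ = 6.06×10^7 / 22.10 = 2.74×10^6 s.
Equilibrium anomaly ΔT_eq = F / λ = 190.8 / 22.10 = 8.63 K.
t = 4.936 weeks = 2.99×10^6 s, so t/τ = 1.09.
ΔT(t) = ΔT_eq (1 − e^(−t/τ)) = 8.63 × (1 − e^−1.09) = 5.73 K.

5.73 K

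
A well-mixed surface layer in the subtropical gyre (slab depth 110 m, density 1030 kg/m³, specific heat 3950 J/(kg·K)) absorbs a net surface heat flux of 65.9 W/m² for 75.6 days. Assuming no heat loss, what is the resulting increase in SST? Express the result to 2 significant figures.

0.96 K

Areal heat capacity C = ρ c_p D = 1030 × 3950 × 110 = 4.48×10^8 J/(m²·K).
Net heat input Q = F Δt = 65.9 × (75.6 days × 86400 s/day) = 4.30×10^8 J/m².
ΔT = Q / C = 4.30×10^8 / 4.48×10^8 = 0.962 K.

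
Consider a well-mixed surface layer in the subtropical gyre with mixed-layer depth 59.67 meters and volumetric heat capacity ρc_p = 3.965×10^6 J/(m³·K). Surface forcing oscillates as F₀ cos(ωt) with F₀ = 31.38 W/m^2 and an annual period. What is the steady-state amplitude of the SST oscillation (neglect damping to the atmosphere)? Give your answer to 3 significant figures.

Areal heat capacity C = ρc_p × D = 3.965×10^6 × 59.67 = 2.37×10^8 J m⁻² K⁻¹.
Angular frequency ω = 2π / T = 2π / 3.15×10^7 s = 1.99×10^-7 s⁻¹.
Cω = 2.37×10^8 × 1.99×10^-7 = 47.1 W/(m²·K).
Amplitude A = F₀ / (Cω) = 31.38 / 47.1 = 0.666 K.

0.666 K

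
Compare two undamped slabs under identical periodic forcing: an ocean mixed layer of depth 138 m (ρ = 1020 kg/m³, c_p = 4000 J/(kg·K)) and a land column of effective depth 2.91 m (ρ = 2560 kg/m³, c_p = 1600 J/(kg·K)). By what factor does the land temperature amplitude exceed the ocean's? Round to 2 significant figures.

C_ocean = 1020 × 4000 × 138 = 5.63×10^8 J/(m²·K).
C_land = 2560 × 1600 × 2.91 = 1.19×10^7 J/(m²·K).
Undamped amplitude ∝ 1/C, so A_land/A_ocean = C_ocean/C_land = 47.2.

47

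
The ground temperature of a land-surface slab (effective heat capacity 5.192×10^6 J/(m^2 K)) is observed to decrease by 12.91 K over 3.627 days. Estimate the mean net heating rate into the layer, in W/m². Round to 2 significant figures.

Areal heat capacity C = 5.192×10^6 J/(m^2 K) (given).
Required heat per unit area: Q = C ΔT = 5.19×10^6 × -12.91 = -6.70×10^7 J/m².
Flux F = Q / Δt = -6.70×10^7 / 3.13×10^5 s = -214 W/m².

-210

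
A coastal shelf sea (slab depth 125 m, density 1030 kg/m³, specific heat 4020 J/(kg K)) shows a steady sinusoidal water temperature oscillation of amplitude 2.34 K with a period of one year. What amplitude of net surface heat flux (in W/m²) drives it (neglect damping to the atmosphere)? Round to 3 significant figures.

241

Areal heat capacity C = ρ c_p D = 1030 × 4020 × 125 = 5.18×10^8 J m⁻² K⁻¹.
ω = 2π / 3.15×10^7 s = 1.99×10^-7 s⁻¹.
Cω = 5.18×10^8 × 1.99×10^-7 = 103 W/(m²·K).
F₀ = A × Cω = 2.34 × 103 = 241 W/m².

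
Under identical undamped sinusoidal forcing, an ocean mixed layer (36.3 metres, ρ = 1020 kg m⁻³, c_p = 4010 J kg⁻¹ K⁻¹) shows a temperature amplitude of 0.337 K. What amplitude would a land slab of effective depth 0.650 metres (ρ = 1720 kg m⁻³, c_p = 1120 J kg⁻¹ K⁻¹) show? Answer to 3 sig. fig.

C_ocean = 1.48×10^8 J/(m²·K); C_land = 1.25×10^6 J/(m²·K).
A ∝ 1/C ⇒ A_land = A_ocean × C_ocean/C_land = 0.337 × 119 = 40.0 K.

40.0 K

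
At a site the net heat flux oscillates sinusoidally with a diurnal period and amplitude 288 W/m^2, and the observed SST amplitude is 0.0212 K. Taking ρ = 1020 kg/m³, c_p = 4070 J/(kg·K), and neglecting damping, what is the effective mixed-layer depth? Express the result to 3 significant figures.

45.0 m

ω = 2π / 86400 s = 7.27×10^-5 s⁻¹.
Required C = F₀ / (A ω) = 288 / (0.0212 × 7.27×10^-5) = 1.87×10^8 J/(m²·K).
D = C / (ρ c_p) = 1.87×10^8 / (1020 × 4070) = 45.0 m.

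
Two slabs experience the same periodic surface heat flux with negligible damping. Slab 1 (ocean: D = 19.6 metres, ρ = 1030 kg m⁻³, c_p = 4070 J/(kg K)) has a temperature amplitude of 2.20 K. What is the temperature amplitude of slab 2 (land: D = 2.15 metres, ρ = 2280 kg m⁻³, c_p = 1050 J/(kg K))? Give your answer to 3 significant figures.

35.1 K

C_ocean = 8.22×10^7 J/(m²·K); C_land = 5.15×10^6 J/(m²·K).
A ∝ 1/C ⇒ A_land = A_ocean × C_ocean/C_land = 2.20 × 16.0 = 35.1 K.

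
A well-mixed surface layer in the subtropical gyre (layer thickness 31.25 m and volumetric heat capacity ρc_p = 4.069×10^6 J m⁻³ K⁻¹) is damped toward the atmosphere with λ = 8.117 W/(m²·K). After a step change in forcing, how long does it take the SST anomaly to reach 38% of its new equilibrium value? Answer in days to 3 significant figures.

86.7 days

Areal heat capacity C = ρc_p × D = 4.069×10^6 × 31.25 = 1.27×10^8 J m⁻² K⁻¹.
τ = C / λ = 1.27×10^8 / 8.117 = 1.57×10^7 s.
Fraction reached: 1 − e^(−t/τ) = 0.38 ⇒ t = −τ ln(1 − 0.38) = τ × 0.478.
t = 7.49×10^6 s = 86.7 days.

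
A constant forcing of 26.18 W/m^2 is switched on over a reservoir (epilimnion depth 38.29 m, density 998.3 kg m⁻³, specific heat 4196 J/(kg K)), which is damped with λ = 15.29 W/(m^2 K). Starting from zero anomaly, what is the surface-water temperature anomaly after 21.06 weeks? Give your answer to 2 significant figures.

1.2 K

Areal heat capacity C = ρ c_p D = 998.3 × 4196 × 38.29 = 1.60×10^8 J/(m^2 K).
τ = C / λ = 1.60×10^8 / 15.29 = 1.05×10^7 s.
Equilibrium anomaly ΔT_eq = F / λ = 26.18 / 15.29 = 1.71 K.
t = 21.06 weeks = 1.27×10^7 s, so t/τ = 1.21.
ΔT(t) = ΔT_eq (1 − e^(−t/τ)) = 1.71 × (1 − e^−1.21) = 1.20 K.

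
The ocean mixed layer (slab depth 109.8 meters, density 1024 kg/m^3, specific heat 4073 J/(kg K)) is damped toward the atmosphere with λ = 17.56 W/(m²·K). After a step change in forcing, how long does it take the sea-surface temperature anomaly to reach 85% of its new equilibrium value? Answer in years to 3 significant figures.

1.57 years

Areal heat capacity C = ρ c_p D = 1024 × 4073 × 109.8 = 4.58×10^8 J/(m²·K).
τ = C / λ = 4.58×10^8 / 17.56 = 2.61×10^7 s.
Fraction reached: 1 − e^(−t/τ) = 0.85 ⇒ t = −τ ln(1 − 0.85) = τ × 1.90.
t = 4.95×10^7 s = 1.57 years.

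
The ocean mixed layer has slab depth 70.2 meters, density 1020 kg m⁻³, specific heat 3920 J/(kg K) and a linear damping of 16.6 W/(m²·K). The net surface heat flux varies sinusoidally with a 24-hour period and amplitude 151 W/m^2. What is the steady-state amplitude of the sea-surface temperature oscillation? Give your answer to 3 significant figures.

0.00740 K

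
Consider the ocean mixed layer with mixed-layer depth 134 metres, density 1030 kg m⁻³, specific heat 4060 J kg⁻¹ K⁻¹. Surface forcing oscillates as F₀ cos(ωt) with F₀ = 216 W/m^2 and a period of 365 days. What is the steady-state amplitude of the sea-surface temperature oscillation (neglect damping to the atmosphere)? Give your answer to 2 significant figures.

1.9 K

Areal heat capacity C = ρ c_p D = 1030 × 4060 × 134 = 5.60×10^8 J m⁻² K⁻¹.
Angular frequency ω = 2π / T = 2π / 3.15×10^7 s = 1.99×10^-7 s⁻¹.
Cω = 5.60×10^8 × 1.99×10^-7 = 112 W/(m²·K).
Amplitude A = F₀ / (Cω) = 216 / 112 = 1.93 K.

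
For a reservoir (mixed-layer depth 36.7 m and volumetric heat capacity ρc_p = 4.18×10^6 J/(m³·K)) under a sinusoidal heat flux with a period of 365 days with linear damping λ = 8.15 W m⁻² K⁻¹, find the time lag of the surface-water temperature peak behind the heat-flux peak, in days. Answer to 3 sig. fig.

Areal heat capacity C = ρc_p × D = 4.18×10^6 × 36.7 = 1.53×10^8 J/(m²·K).
ω = 2π / 3.15×10^7 s = 1.99×10^-7 s⁻¹.
Phase lag φ = arctan(Cω/λ) = arctan(30.6/8.15) = 1.31 rad.
Time lag = φ / ω = 1.31 / 1.99×10^-7 = 6.58×10^6 s = 76.1 days.

76.1 days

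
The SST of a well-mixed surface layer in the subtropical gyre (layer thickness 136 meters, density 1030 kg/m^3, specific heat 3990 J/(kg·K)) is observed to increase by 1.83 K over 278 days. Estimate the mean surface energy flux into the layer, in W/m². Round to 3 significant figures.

42.6

Areal heat capacity C = ρ c_p D = 1030 × 3990 × 136 = 5.59×10^8 J/(m^2 K).
Required heat per unit area: Q = C ΔT = 5.59×10^8 × 1.83 = 1.02×10^9 J/m².
Flux F = Q / Δt = 1.02×10^9 / 2.40×10^7 s = 42.6 W/m².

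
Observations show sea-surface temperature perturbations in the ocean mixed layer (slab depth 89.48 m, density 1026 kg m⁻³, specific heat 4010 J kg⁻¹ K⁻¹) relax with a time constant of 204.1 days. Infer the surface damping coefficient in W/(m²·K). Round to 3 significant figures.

Areal heat capacity C = ρ c_p D = 1026 × 4010 × 89.48 = 3.68×10^8 J m⁻² K⁻¹.
τ = 204.1 days = 1.76×10^7 s.
λ = C / τ = 3.68×10^8 / 1.76×10^7 = 20.9 W/(m²·K).

20.9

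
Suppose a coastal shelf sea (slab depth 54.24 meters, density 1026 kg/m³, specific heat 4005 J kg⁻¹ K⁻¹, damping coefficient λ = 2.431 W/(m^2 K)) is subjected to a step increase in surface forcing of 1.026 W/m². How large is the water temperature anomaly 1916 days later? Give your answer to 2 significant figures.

0.35 K

Areal heat capacity C = ρ c_p D = 1026 × 4005 × 54.24 = 2.23×10^8 J/(m²·K).
τ = C / λ = 2.23×10^8 / 2.431 = 9.17×10^7 s.
Equilibrium anomaly ΔT_eq = F / λ = 1.026 / 2.431 = 0.422 K.
t = 1916 days = 1.66×10^8 s, so t/τ = 1.81.
ΔT(t) = ΔT_eq (1 − e^(−t/τ)) = 0.422 × (1 − e^−1.81) = 0.353 K.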